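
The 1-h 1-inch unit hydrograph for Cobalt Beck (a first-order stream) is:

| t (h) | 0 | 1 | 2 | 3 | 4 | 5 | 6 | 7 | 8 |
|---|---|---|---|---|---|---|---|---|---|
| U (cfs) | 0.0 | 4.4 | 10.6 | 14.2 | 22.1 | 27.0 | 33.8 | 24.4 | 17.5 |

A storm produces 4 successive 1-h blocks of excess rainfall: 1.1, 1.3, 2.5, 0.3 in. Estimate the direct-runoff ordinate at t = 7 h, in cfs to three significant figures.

Q ≈ 145 cfs

By discrete convolution, Q_j = Σ (P_i / 1 in) · U_{j−i}.
At t = 7 h (j=7): Q = (1.1/1)·24.4 + (1.3/1)·33.8 + (2.5/1)·27.0 + (0.3/1)·22.1 = 145 cfs.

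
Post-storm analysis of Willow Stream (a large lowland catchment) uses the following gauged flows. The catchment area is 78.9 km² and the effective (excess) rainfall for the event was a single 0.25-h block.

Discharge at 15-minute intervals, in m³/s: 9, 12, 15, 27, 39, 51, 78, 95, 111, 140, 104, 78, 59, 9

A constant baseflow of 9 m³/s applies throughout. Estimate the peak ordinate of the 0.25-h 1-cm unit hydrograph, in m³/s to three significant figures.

Direct runoff: 0.0, 3.0, 6.0, 18.0, 30.0, 42.0, 69.0, 86.0, 102.0, 131.0, 95.0, 69.0, 50.0, 0.0 m³/s; ΣQ_DR = 701.0 m³/s, peak = 131.0 m³/s.
Runoff depth d = ΣQ_DR·Δt / A = 701.0 × 900 / (78.9 km²) = 7.996 mm.
The 1-cm UH is the DRH scaled by (10 mm)/d, so U_p = 131.0 × 10/7.996 = 164 m³/s.

U_p ≈ 164 m³/s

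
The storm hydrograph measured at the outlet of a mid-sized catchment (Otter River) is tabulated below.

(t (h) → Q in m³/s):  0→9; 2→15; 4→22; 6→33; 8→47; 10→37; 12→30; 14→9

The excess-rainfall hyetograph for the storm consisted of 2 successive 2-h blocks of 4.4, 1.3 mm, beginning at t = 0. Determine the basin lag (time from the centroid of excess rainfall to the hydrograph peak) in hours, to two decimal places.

t_L ≈ 6.54 h

Centroid of excess rainfall: t_c = Σ P_i·t̄_i / ΣP_i = 1.4561 h (block centres at 1, 3 h).
Hydrograph peak occurs at t = 8 h, so basin lag t_L = 8 − 1.4561 = 6.54 h.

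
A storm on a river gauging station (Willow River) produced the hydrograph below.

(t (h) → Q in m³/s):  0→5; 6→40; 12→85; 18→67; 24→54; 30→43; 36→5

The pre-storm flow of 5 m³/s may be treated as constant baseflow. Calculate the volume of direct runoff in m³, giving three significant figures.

V ≈ 5.70 × 10^6 m³

Direct-runoff ordinates (Q − Q_b): 0.0, 35.0, 80.0, 62.0, 49.0, 38.0, 0.0 m³/s.
ΣQ_DR = 264.0 m³/s.
With Δt = 6 h = 21600 s, V = ΣQ_DR · Δt = 264.0 × 21600 = 5.70 × 10^6 m³.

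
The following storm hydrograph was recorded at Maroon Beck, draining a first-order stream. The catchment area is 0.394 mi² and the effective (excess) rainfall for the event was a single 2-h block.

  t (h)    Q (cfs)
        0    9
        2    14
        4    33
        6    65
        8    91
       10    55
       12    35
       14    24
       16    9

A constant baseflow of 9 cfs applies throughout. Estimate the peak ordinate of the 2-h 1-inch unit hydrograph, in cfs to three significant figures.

U_p ≈ 41.0 cfs

Direct runoff: 0.0, 5.0, 24.0, 56.0, 82.0, 46.0, 26.0, 15.0, 0.0 cfs; ΣQ_DR = 254.0 cfs, peak = 82.0 cfs.
Runoff depth d = ΣQ_DR·Δt / A = 254.0 × 7200 / (0.394 mi²) = 1.998 in.
The 1-inch UH is the DRH scaled by (1 in)/d, so U_p = 82.0 × 1/1.998 = 41.0 cfs.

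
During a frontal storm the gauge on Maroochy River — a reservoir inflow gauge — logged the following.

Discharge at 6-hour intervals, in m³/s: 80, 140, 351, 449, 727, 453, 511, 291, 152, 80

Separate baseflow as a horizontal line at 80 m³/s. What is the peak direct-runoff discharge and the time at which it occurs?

Subtracting baseflow gives direct-runoff ordinates: 0.0, 60.0, 271.0, 369.0, 647.0, 373.0, 431.0, 211.0, 72.0, 0.0 m³/s.
The maximum is 647.0 m³/s, occurring at the reading for t = 24 h.

Q_p = 647.0 m³/s at t = 24 h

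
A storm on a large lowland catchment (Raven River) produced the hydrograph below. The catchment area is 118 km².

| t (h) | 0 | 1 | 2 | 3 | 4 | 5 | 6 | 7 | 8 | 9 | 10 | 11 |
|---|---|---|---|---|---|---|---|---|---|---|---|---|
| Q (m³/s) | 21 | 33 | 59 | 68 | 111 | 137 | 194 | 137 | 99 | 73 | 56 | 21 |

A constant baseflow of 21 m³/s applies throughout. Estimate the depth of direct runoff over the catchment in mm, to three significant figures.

d ≈ 23.1 mm

Direct runoff: 0.0, 12.0, 38.0, 47.0, 90.0, 116.0, 173.0, 116.0, 78.0, 52.0, 35.0, 0.0 m³/s; ΣQ_DR = 757.0 m³/s.
V = ΣQ_DR · Δt = 757.0 × 3600 s = 2.725 × 10^6 m³.
Over A = 118 km², depth = V / A = 23.1 mm.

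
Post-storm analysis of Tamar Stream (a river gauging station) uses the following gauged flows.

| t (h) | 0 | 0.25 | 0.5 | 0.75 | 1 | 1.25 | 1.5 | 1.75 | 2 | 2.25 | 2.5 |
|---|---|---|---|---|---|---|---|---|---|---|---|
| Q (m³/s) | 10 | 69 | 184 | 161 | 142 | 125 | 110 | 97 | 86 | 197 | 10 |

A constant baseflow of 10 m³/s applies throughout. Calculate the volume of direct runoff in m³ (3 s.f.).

V ≈ 9.73 × 10^5 m³

Direct-runoff ordinates (Q − Q_b): 0.0, 59.0, 174.0, 151.0, 132.0, 115.0, 100.0, 87.0, 76.0, 187.0, 0.0 m³/s.
ΣQ_DR = 1081 m³/s.
With Δt = 0.25 h = 900 s, V = ΣQ_DR · Δt = 1081 × 900 = 9.73 × 10^5 m³.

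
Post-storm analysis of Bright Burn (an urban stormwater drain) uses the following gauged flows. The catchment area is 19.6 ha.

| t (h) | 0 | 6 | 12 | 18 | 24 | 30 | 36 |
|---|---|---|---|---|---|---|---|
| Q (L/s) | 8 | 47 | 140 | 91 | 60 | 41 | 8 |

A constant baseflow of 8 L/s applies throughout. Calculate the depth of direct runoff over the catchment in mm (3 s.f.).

d ≈ 37.4 mm

Direct runoff: 0.0, 39.0, 132.0, 83.0, 52.0, 33.0, 0.0 L/s; ΣQ_DR = 339.0 L/s.
V = ΣQ_DR · Δt = 339.0 × 21600 s = 7.322 × 10^6 L.
Over A = 19.6 ha, depth = V / A = 37.4 mm.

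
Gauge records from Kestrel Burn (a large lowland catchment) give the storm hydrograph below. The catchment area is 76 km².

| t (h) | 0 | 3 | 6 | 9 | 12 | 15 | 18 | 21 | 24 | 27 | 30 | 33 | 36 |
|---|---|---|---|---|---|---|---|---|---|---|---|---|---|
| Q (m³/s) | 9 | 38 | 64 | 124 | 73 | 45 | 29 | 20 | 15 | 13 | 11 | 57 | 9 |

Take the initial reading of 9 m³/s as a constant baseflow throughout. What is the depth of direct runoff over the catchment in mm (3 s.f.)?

d ≈ 55.4 mm

Direct runoff: 0.0, 29.0, 55.0, 115.0, 64.0, 36.0, 20.0, 11.0, 6.0, 4.0, 2.0, 48.0, 0.0 m³/s; ΣQ_DR = 390.0 m³/s.
V = ΣQ_DR · Δt = 390.0 × 10800 s = 4.212 × 10^6 m³.
Over A = 76 km², depth = V / A = 55.4 mm.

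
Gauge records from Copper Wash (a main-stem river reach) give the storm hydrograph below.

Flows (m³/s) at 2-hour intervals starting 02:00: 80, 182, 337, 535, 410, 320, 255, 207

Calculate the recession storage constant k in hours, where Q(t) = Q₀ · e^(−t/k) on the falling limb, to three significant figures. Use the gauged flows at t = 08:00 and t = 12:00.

On the falling limb, Q drops from 535 to 320 m³/s between t = 08:00 and t = 12:00 (Δt = 4 h).
k = −Δt / ln(Q₂/Q₁) = −4 / ln(320/535) = 7.78 h.

k ≈ 7.78 h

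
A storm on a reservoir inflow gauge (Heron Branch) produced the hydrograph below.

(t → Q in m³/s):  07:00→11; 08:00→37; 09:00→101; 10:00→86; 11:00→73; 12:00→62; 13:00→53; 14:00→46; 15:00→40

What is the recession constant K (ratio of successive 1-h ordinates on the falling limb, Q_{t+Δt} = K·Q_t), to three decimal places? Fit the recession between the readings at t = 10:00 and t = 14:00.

K ≈ 0.855

Using the recession-limb readings at t = 10:00 and t = 14:00: Q falls from 86 to 46 m³/s over 4 intervals.
K = (Q₂/Q₁)^(1/4) = (46/86)^(1/4) = 0.855.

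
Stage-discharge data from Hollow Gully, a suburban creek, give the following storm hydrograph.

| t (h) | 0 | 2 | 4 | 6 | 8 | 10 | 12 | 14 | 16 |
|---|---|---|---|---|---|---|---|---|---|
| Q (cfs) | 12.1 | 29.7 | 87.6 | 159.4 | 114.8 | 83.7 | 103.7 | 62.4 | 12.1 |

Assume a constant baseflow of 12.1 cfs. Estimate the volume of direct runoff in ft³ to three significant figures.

V ≈ 4.01 × 10^6 ft³

Direct-runoff ordinates (Q − Q_b): 0.0, 17.6, 75.5, 147.3, 102.7, 71.6, 91.6, 50.3, 0.0 cfs.
ΣQ_DR = 556.6 cfs.
With Δt = 2 h = 7200 s, V = ΣQ_DR · Δt = 556.6 × 7200 = 4.01 × 10^6 ft³.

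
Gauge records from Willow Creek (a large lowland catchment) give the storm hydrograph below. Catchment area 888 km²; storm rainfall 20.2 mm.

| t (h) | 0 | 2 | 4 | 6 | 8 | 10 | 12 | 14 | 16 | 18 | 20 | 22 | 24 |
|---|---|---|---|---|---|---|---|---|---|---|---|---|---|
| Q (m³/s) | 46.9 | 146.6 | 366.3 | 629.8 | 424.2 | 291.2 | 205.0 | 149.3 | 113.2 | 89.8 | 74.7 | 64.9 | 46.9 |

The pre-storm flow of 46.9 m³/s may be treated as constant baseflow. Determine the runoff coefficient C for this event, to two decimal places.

C ≈ 0.82

ΣQ_DR = 2039 m³/s; V = ΣQ_DR·Δt = 1.468 × 10^7 m³.
Runoff depth d = V / A = 16.53 mm.
C = d / P = 16.53 / 20.2 = 0.82.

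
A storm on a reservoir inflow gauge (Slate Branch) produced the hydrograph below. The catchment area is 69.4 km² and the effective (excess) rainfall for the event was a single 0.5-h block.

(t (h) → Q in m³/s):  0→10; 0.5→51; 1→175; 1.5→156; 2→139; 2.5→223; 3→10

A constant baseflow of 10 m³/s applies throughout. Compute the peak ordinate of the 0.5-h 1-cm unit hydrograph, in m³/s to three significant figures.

Direct runoff: 0.0, 41.0, 165.0, 146.0, 129.0, 213.0, 0.0 m³/s; ΣQ_DR = 694.0 m³/s, peak = 213.0 m³/s.
Runoff depth d = ΣQ_DR·Δt / A = 694.0 × 1800 / (69.4 km²) = 18.00 mm.
The 1-cm UH is the DRH scaled by (10 mm)/d, so U_p = 213.0 × 10/18.00 = 118 m³/s.

U_p ≈ 118 m³/s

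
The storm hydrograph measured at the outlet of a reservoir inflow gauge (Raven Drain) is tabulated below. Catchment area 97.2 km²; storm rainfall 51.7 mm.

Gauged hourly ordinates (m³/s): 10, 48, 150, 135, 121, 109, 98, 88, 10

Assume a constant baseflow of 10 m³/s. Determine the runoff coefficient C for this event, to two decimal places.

C ≈ 0.49

ΣQ_DR = 679.0 m³/s; V = ΣQ_DR·Δt = 2.444 × 10^6 m³.
Runoff depth d = V / A = 25.15 mm.
C = d / P = 25.15 / 51.7 = 0.49.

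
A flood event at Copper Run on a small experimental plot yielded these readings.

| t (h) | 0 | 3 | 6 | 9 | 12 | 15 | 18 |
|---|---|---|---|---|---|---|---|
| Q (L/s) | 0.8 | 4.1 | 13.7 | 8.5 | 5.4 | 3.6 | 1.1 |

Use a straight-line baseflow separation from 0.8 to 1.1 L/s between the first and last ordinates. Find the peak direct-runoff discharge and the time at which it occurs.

Subtracting baseflow gives direct-runoff ordinates: 0.00, 3.25, 12.80, 7.55, 4.40, 2.55, 0.00 L/s.
The maximum is 12.80 L/s, occurring at the reading for t = 6 h.

Q_p = 12.80 L/s at t = 6 h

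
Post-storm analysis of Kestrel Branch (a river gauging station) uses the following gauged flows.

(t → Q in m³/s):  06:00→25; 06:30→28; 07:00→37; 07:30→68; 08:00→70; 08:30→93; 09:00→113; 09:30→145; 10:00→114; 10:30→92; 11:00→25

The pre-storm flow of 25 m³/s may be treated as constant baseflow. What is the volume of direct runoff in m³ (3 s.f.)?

V ≈ 9.63 × 10^5 m³

Direct-runoff ordinates (Q − Q_b): 0.0, 3.0, 12.0, 43.0, 45.0, 68.0, 88.0, 120.0, 89.0, 67.0, 0.0 m³/s.
ΣQ_DR = 535.0 m³/s.
With Δt = 0.5 h = 1800 s, V = ΣQ_DR · Δt = 535.0 × 1800 = 9.63 × 10^5 m³.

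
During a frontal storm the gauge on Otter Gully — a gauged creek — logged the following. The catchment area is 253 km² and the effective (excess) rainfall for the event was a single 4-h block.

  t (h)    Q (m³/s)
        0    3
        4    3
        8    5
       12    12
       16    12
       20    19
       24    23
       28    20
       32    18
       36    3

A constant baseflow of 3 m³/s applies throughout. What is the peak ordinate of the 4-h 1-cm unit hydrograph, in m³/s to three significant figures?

Direct runoff: 0.0, 0.0, 2.0, 9.0, 9.0, 16.0, 20.0, 17.0, 15.0, 0.0 m³/s; ΣQ_DR = 88.00 m³/s, peak = 20.0 m³/s.
Runoff depth d = ΣQ_DR·Δt / A = 88.00 × 14400 / (253 km²) = 5.009 mm.
The 1-cm UH is the DRH scaled by (10 mm)/d, so U_p = 20.0 × 10/5.009 = 39.9 m³/s.

U_p ≈ 39.9 m³/s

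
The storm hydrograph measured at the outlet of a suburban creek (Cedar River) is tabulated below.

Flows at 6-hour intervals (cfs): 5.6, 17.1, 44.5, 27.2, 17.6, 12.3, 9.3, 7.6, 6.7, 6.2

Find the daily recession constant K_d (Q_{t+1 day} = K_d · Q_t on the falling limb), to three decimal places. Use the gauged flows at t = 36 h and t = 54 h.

Between t = 36 h and t = 54 h the flow falls from 9.3 to 6.2 cfs over 3×6 h = 18 h.
Per-interval ratio K = (6.2/9.3)^(1/3) = 0.8736; K_d = K^(24/6) = 0.582.

K_d ≈ 0.582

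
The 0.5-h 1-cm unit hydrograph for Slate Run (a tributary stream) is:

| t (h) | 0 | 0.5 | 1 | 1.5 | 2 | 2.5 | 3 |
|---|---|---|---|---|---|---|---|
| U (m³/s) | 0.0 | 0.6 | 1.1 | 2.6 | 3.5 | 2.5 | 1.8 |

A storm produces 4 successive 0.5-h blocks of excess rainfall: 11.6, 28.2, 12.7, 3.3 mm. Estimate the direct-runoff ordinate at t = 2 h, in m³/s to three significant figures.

Q ≈ 13.0 m³/s

By discrete convolution, Q_j = Σ (P_i / 10 mm) · U_{j−i}.
At t = 2 h (j=4): Q = (11.6/10)·3.5 + (28.2/10)·2.6 + (12.7/10)·1.1 + (3.3/10)·0.6 = 13.0 m³/s.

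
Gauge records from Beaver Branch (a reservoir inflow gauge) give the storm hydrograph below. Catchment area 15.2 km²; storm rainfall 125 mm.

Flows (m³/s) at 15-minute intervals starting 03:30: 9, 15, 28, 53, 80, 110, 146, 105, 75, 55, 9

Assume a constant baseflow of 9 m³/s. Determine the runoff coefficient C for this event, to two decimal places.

ΣQ_DR = 586.0 m³/s; V = ΣQ_DR·Δt = 5.274 × 10^5 m³.
Runoff depth d = V / A = 34.70 mm.
C = d / P = 34.70 / 125 = 0.28.

C ≈ 0.28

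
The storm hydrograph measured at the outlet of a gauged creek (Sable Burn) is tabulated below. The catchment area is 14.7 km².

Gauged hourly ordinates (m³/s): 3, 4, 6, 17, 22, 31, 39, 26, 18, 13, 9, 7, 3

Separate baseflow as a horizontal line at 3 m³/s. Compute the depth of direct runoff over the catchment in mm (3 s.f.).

Direct runoff: 0.0, 1.0, 3.0, 14.0, 19.0, 28.0, 36.0, 23.0, 15.0, 10.0, 6.0, 4.0, 0.0 m³/s; ΣQ_DR = 159.0 m³/s.
V = ΣQ_DR · Δt = 159.0 × 3600 s = 5.724 × 10^5 m³.
Over A = 14.7 km², depth = V / A = 38.9 mm.

d ≈ 38.9 mm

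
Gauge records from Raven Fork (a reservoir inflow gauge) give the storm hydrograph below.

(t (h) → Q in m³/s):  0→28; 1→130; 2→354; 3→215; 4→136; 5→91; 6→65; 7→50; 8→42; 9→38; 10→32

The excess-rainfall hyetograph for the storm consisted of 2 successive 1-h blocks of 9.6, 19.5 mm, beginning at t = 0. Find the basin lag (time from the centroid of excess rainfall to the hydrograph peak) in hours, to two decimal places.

Centroid of excess rainfall: t_c = Σ P_i·t̄_i / ΣP_i = 1.1701 h (block centres at 0.5, 1.5 h).
Hydrograph peak occurs at t = 2 h, so basin lag t_L = 2 − 1.1701 = 0.83 h.

t_L ≈ 0.83 h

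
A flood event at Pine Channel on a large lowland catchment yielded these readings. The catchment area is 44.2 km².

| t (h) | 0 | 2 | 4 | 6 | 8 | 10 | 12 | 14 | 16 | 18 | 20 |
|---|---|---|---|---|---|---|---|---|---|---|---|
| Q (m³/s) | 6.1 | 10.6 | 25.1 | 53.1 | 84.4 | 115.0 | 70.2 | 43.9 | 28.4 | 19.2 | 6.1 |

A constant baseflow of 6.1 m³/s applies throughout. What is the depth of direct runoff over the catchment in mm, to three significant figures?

Direct runoff: 0.0, 4.5, 19.0, 47.0, 78.3, 108.9, 64.1, 37.8, 22.3, 13.1, 0.0 m³/s; ΣQ_DR = 395.0 m³/s.
V = ΣQ_DR · Δt = 395.0 × 7200 s = 2.844 × 10^6 m³.
Over A = 44.2 km², depth = V / A = 64.3 mm.

d ≈ 64.3 mm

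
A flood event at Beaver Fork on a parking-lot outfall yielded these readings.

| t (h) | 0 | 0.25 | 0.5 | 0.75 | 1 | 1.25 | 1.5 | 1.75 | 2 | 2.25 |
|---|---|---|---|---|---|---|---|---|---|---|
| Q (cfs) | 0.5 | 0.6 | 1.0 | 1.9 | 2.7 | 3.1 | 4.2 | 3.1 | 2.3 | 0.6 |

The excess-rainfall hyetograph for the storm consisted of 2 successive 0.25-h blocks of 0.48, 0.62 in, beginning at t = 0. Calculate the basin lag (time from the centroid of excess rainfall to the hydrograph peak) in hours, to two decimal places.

Centroid of excess rainfall: t_c = Σ P_i·t̄_i / ΣP_i = 0.2659 h (block centres at 0.125, 0.375 h).
Hydrograph peak occurs at t = 1.5 h, so basin lag t_L = 1.5 − 0.2659 = 1.23 h.

t_L ≈ 1.23 h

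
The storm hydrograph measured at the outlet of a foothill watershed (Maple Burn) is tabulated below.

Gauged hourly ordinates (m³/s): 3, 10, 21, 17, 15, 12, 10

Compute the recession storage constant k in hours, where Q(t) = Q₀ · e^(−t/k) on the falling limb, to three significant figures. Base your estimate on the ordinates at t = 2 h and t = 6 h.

k ≈ 5.39 h

On the falling limb, Q drops from 21 to 10 m³/s between t = 2 h and t = 6 h (Δt = 4 h).
k = −Δt / ln(Q₂/Q₁) = −4 / ln(10/21) = 5.39 h.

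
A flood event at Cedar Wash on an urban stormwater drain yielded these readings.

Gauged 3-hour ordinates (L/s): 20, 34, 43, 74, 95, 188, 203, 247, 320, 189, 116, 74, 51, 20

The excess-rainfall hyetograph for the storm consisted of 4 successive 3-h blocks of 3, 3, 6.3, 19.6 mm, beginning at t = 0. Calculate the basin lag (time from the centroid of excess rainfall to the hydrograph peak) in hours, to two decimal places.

Centroid of excess rainfall: t_c = Σ P_i·t̄_i / ΣP_i = 8.4969 h (block centres at 1.5, 4.5, 7.5, 10.5 h).
Hydrograph peak occurs at t = 24 h, so basin lag t_L = 24 − 8.4969 = 15.50 h.

t_L ≈ 15.50 h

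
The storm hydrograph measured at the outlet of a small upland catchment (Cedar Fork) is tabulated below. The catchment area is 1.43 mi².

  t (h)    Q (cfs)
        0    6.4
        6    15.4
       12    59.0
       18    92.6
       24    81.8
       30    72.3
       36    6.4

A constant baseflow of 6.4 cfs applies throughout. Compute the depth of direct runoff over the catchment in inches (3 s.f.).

Direct runoff: 0.0, 9.0, 52.6, 86.2, 75.4, 65.9, 0.0 cfs; ΣQ_DR = 289.1 cfs.
V = ΣQ_DR · Δt = 289.1 × 21600 s = 6.245 × 10^6 ft³.
Over A = 1.43 mi², depth = V / A = 1.88 in.

d ≈ 1.88 in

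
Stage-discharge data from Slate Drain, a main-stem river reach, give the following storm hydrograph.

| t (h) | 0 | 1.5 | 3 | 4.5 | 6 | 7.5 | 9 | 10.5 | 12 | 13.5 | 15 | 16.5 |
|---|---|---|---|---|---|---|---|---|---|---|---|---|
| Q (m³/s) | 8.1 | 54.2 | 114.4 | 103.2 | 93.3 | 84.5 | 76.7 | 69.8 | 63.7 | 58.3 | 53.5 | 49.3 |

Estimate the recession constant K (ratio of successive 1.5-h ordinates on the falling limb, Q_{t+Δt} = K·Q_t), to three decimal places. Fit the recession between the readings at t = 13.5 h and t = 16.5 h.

K ≈ 0.920

Using the recession-limb readings at t = 13.5 h and t = 16.5 h: Q falls from 58.3 to 49.3 m³/s over 2 intervals.
K = (Q₂/Q₁)^(1/2) = (49.3/58.3)^(1/2) = 0.920.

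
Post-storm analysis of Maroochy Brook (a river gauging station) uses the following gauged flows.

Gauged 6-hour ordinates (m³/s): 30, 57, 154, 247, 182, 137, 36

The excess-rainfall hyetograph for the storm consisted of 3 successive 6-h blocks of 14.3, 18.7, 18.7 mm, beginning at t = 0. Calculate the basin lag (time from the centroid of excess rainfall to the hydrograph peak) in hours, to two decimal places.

t_L ≈ 8.49 h

Centroid of excess rainfall: t_c = Σ P_i·t̄_i / ΣP_i = 9.5106 h (block centres at 3, 9, 15 h).
Hydrograph peak occurs at t = 18 h, so basin lag t_L = 18 − 9.5106 = 8.49 h.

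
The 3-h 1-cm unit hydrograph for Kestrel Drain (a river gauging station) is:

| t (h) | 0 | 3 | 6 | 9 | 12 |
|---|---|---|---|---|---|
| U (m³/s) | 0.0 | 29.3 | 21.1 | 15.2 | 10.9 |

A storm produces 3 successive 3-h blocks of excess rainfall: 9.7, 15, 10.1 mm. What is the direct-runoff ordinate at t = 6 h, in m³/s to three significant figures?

By discrete convolution, Q_j = Σ (P_i / 10 mm) · U_{j−i}.
At t = 6 h (j=2): Q = (9.7/10)·21.1 + (15/10)·29.3 + (10.1/10)·0.0 = 64.4 m³/s.

Q ≈ 64.4 m³/s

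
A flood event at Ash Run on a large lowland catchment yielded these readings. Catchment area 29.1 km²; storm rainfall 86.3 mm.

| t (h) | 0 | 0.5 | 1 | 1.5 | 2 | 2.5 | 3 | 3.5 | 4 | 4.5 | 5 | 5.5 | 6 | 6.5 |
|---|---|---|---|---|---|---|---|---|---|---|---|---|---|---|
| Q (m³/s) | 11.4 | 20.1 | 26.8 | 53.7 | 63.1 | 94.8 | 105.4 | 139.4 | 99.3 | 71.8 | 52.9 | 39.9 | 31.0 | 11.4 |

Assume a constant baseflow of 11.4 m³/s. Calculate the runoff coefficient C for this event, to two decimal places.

C ≈ 0.47

ΣQ_DR = 661.4 m³/s; V = ΣQ_DR·Δt = 1.191 × 10^6 m³.
Runoff depth d = V / A = 40.91 mm.
C = d / P = 40.91 / 86.3 = 0.47.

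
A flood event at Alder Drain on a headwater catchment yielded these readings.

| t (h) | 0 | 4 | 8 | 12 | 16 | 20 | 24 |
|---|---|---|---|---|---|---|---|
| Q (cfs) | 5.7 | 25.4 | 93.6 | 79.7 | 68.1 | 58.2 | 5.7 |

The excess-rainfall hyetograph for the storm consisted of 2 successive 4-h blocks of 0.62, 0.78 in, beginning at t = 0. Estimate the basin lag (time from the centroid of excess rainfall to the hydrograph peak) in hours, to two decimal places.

t_L ≈ 3.77 h

Centroid of excess rainfall: t_c = Σ P_i·t̄_i / ΣP_i = 4.2286 h (block centres at 2, 6 h).
Hydrograph peak occurs at t = 8 h, so basin lag t_L = 8 − 4.2286 = 3.77 h.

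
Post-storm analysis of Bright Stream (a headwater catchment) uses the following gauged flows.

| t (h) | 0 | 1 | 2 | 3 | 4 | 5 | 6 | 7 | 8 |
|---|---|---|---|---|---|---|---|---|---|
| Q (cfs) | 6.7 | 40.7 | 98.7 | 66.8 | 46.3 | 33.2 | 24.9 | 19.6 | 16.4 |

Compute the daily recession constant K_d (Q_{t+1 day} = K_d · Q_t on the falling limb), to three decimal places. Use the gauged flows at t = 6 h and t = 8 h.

K_d ≈ 0.007

Between t = 6 h and t = 8 h the flow falls from 24.9 to 16.4 cfs over 2×1 h = 2 h.
Per-interval ratio K = (16.4/24.9)^(1/2) = 0.8116; K_d = K^(24/1) = 0.007.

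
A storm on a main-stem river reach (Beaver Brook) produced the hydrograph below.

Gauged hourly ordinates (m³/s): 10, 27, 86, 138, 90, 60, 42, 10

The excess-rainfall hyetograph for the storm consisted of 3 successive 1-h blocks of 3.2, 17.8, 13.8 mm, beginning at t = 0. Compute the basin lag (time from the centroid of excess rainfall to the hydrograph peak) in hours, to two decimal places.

Centroid of excess rainfall: t_c = Σ P_i·t̄_i / ΣP_i = 1.8046 h (block centres at 0.5, 1.5, 2.5 h).
Hydrograph peak occurs at t = 3 h, so basin lag t_L = 3 − 1.8046 = 1.20 h.

t_L ≈ 1.20 h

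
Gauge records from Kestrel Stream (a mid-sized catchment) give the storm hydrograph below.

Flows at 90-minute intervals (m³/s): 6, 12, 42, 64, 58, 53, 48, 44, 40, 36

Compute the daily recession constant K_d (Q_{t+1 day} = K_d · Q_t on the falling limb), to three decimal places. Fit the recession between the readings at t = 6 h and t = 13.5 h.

Between t = 6 h and t = 13.5 h the flow falls from 58 to 36 m³/s over 5×1.5 h = 7.5 h.
Per-interval ratio K = (36/58)^(1/5) = 0.9090; K_d = K^(24/1.5) = 0.217.

K_d ≈ 0.217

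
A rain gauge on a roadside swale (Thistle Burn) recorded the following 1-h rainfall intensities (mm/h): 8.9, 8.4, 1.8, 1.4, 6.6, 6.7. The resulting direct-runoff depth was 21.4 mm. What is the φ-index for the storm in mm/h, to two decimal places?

Only the 4 blocks with intensity above φ contribute runoff: 8.9, 8.4, 6.6, 6.7 mm/h.
Σ(I−φ)·Δt = d  ⇒  (8.9+8.4+6.6+6.7 − 4φ)·1 = 21.4
φ = (30.60 − 21.4/1) / 4 = 2.30 mm/h.

φ ≈ 2.30 mm/h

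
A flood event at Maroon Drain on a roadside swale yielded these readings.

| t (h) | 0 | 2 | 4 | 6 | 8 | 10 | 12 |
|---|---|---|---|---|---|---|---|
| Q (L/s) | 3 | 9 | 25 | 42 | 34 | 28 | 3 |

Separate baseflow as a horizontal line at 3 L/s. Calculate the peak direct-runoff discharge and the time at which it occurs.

Q_p = 39.0 L/s at t = 6 h

Subtracting baseflow gives direct-runoff ordinates: 0.0, 6.0, 22.0, 39.0, 31.0, 25.0, 0.0 L/s.
The maximum is 39.0 L/s, occurring at the reading for t = 6 h.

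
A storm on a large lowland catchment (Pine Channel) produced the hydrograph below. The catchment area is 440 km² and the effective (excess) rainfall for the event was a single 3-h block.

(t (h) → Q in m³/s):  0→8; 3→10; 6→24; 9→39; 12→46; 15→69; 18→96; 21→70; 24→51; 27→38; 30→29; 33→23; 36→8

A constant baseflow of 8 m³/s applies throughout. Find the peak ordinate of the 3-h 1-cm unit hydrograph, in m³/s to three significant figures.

Direct runoff: 0.0, 2.0, 16.0, 31.0, 38.0, 61.0, 88.0, 62.0, 43.0, 30.0, 21.0, 15.0, 0.0 m³/s; ΣQ_DR = 407.0 m³/s, peak = 88.0 m³/s.
Runoff depth d = ΣQ_DR·Δt / A = 407.0 × 10800 / (440 km²) = 9.990 mm.
The 1-cm UH is the DRH scaled by (10 mm)/d, so U_p = 88.0 × 10/9.990 = 88.1 m³/s.

U_p ≈ 88.1 m³/s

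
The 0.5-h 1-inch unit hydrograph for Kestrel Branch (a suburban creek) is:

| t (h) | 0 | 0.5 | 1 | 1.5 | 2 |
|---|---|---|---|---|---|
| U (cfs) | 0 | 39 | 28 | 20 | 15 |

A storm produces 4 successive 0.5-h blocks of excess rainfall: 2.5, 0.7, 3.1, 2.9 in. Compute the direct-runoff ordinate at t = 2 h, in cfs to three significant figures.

Q ≈ 251 cfs

By discrete convolution, Q_j = Σ (P_i / 1 in) · U_{j−i}.
At t = 2 h (j=4): Q = (2.5/1)·15 + (0.7/1)·20 + (3.1/1)·28 + (2.9/1)·39 = 251 cfs.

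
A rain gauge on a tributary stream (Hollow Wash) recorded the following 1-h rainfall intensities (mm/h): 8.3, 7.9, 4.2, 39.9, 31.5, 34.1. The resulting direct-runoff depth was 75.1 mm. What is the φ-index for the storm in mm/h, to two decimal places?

Only the 3 blocks with intensity above φ contribute runoff: 39.9, 31.5, 34.1 mm/h.
Σ(I−φ)·Δt = d  ⇒  (39.9+31.5+34.1 − 3φ)·1 = 75.1
φ = (105.5 − 75.1/1) / 3 = 10.13 mm/h.

φ ≈ 10.13 mm/h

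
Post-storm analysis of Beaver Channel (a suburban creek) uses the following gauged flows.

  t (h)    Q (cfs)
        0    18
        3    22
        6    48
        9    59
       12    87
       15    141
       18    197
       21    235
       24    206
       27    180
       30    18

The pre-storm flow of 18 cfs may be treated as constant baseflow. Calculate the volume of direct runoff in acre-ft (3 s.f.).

Direct-runoff ordinates (Q − Q_b): 0.0, 4.0, 30.0, 41.0, 69.0, 123.0, 179.0, 217.0, 188.0, 162.0, 0.0 cfs.
ΣQ_DR = 1013 cfs.
With Δt = 3 h = 10800 s, V = ΣQ_DR · Δt = 1013 × 10800 = 1.09 × 10^7 ft³ = 251 acre-ft.

V ≈ 251 acre-ft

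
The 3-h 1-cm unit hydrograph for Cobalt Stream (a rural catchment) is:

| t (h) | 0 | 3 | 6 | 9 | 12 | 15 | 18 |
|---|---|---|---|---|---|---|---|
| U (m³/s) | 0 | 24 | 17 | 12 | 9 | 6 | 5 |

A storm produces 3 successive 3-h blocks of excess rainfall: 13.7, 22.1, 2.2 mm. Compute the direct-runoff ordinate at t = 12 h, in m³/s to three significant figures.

Q ≈ 42.6 m³/s

By discrete convolution, Q_j = Σ (P_i / 10 mm) · U_{j−i}.
At t = 12 h (j=4): Q = (13.7/10)·9 + (22.1/10)·12 + (2.2/10)·17 = 42.6 m³/s.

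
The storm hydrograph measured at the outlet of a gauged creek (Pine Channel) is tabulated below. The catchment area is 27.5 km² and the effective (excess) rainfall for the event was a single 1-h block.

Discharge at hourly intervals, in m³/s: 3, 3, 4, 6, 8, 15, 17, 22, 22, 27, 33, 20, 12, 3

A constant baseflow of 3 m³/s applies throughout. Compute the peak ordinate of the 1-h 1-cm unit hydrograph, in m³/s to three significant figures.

Direct runoff: 0.0, 0.0, 1.0, 3.0, 5.0, 12.0, 14.0, 19.0, 19.0, 24.0, 30.0, 17.0, 9.0, 0.0 m³/s; ΣQ_DR = 153.0 m³/s, peak = 30.0 m³/s.
Runoff depth d = ΣQ_DR·Δt / A = 153.0 × 3600 / (27.5 km²) = 20.03 mm.
The 1-cm UH is the DRH scaled by (10 mm)/d, so U_p = 30.0 × 10/20.03 = 15.0 m³/s.

U_p ≈ 15.0 m³/s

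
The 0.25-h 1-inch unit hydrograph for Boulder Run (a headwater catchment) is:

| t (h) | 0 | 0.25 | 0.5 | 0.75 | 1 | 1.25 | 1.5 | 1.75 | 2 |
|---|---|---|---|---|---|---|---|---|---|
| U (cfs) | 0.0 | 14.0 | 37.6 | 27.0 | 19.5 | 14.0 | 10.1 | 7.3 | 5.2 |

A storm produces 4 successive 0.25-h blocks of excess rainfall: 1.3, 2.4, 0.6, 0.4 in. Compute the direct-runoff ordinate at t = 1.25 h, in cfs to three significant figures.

By discrete convolution, Q_j = Σ (P_i / 1 in) · U_{j−i}.
At t = 1.25 h (j=5): Q = (1.3/1)·14.0 + (2.4/1)·19.5 + (0.6/1)·27.0 + (0.4/1)·37.6 = 96.2 cfs.

Q ≈ 96.2 cfs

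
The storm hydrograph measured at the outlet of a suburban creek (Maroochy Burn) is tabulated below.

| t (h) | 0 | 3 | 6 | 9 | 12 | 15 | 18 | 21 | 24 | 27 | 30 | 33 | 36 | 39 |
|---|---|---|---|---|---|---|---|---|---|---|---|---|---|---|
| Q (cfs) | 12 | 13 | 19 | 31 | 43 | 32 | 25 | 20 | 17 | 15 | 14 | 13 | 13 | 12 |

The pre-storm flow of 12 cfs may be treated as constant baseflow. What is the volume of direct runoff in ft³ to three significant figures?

V ≈ 1.20 × 10^6 ft³

Direct-runoff ordinates (Q − Q_b): 0.0, 1.0, 7.0, 19.0, 31.0, 20.0, 13.0, 8.0, 5.0, 3.0, 2.0, 1.0, 1.0, 0.0 cfs.
ΣQ_DR = 111.0 cfs.
With Δt = 3 h = 10800 s, V = ΣQ_DR · Δt = 111.0 × 10800 = 1.20 × 10^6 ft³.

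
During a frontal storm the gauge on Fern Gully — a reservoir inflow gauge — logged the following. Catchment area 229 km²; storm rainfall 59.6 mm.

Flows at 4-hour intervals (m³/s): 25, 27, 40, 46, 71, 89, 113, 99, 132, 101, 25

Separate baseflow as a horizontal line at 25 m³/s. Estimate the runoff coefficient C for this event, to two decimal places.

ΣQ_DR = 493.0 m³/s; V = ΣQ_DR·Δt = 7.099 × 10^6 m³.
Runoff depth d = V / A = 31.00 mm.
C = d / P = 31.00 / 59.6 = 0.52.

C ≈ 0.52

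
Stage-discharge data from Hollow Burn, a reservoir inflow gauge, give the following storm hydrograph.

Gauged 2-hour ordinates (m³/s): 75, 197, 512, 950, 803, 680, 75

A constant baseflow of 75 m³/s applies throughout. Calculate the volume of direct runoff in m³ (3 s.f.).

Direct-runoff ordinates (Q − Q_b): 0.0, 122.0, 437.0, 875.0, 728.0, 605.0, 0.0 m³/s.
ΣQ_DR = 2767 m³/s.
With Δt = 2 h = 7200 s, V = ΣQ_DR · Δt = 2767 × 7200 = 1.99 × 10^7 m³.

V ≈ 1.99 × 10^7 m³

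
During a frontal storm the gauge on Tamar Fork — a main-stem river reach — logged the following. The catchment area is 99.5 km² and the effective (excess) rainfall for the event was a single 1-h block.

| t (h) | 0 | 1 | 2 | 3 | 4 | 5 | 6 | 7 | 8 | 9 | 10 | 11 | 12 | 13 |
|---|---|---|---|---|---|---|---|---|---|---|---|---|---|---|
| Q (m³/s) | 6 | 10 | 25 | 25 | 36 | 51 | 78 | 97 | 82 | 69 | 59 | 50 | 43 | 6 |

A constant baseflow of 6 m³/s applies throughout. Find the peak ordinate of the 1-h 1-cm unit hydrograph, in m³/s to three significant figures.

U_p ≈ 45.5 m³/s

Direct runoff: 0.0, 4.0, 19.0, 19.0, 30.0, 45.0, 72.0, 91.0, 76.0, 63.0, 53.0, 44.0, 37.0, 0.0 m³/s; ΣQ_DR = 553.0 m³/s, peak = 91.0 m³/s.
Runoff depth d = ΣQ_DR·Δt / A = 553.0 × 3600 / (99.5 km²) = 20.01 mm.
The 1-cm UH is the DRH scaled by (10 mm)/d, so U_p = 91.0 × 10/20.01 = 45.5 m³/s.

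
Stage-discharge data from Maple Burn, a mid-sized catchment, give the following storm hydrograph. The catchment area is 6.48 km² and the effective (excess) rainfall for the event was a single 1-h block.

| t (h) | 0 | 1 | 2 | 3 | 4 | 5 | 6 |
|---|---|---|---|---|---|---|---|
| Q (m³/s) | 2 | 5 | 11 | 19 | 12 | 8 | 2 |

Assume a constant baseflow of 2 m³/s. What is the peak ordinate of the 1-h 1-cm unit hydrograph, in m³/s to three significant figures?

U_p ≈ 6.80 m³/s

Direct runoff: 0.0, 3.0, 9.0, 17.0, 10.0, 6.0, 0.0 m³/s; ΣQ_DR = 45.00 m³/s, peak = 17.0 m³/s.
Runoff depth d = ΣQ_DR·Δt / A = 45.00 × 3600 / (6.48 km²) = 25.00 mm.
The 1-cm UH is the DRH scaled by (10 mm)/d, so U_p = 17.0 × 10/25.00 = 6.80 m³/s.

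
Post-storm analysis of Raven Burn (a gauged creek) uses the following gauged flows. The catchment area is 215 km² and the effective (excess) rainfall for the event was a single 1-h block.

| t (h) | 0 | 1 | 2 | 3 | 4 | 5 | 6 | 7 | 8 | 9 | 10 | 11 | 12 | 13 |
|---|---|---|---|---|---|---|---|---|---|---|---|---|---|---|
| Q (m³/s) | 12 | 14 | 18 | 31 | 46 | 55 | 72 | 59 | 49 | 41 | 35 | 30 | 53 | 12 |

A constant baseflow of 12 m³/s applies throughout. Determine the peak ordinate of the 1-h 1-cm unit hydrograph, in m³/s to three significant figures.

Direct runoff: 0.0, 2.0, 6.0, 19.0, 34.0, 43.0, 60.0, 47.0, 37.0, 29.0, 23.0, 18.0, 41.0, 0.0 m³/s; ΣQ_DR = 359.0 m³/s, peak = 60.0 m³/s.
Runoff depth d = ΣQ_DR·Δt / A = 359.0 × 3600 / (215 km²) = 6.011 mm.
The 1-cm UH is the DRH scaled by (10 mm)/d, so U_p = 60.0 × 10/6.011 = 99.8 m³/s.

U_p ≈ 99.8 m³/s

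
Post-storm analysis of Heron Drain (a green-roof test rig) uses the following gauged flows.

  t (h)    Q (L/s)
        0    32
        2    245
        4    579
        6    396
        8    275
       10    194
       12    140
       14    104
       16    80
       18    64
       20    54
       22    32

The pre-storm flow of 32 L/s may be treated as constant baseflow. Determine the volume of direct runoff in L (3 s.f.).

V ≈ 1.30 × 10^7 L

Direct-runoff ordinates (Q − Q_b): 0.0, 213.0, 547.0, 364.0, 243.0, 162.0, 108.0, 72.0, 48.0, 32.0, 22.0, 0.0 L/s.
ΣQ_DR = 1811 L/s.
With Δt = 2 h = 7200 s, V = ΣQ_DR · Δt = 1811 × 7200 = 1.30 × 10^7 L.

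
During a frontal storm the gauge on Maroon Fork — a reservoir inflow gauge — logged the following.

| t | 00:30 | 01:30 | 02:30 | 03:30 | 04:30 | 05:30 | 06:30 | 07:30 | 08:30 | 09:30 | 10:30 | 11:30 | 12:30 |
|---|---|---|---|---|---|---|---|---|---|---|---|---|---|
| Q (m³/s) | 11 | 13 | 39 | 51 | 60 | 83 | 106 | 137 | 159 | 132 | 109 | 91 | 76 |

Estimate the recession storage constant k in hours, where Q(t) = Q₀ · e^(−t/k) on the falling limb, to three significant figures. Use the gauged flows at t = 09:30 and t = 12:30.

k ≈ 5.43 h

On the falling limb, Q drops from 132 to 76 m³/s between t = 09:30 and t = 12:30 (Δt = 3 h).
k = −Δt / ln(Q₂/Q₁) = −3 / ln(76/132) = 5.43 h.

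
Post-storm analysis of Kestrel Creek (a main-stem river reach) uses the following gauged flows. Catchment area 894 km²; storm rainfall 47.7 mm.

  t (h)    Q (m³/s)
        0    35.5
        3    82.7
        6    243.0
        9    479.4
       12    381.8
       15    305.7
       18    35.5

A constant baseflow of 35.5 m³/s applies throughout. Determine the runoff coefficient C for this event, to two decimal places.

C ≈ 0.33

ΣQ_DR = 1315 m³/s; V = ΣQ_DR·Δt = 1.420 × 10^7 m³.
Runoff depth d = V / A = 15.89 mm.
C = d / P = 15.89 / 47.7 = 0.33.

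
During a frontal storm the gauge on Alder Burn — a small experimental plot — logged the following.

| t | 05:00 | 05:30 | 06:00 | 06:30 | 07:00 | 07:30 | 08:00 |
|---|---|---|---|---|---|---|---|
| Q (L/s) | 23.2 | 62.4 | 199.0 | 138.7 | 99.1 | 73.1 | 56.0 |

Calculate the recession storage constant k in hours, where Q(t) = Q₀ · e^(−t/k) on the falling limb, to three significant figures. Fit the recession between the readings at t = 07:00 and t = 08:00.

On the falling limb, Q drops from 99.1 to 56.0 L/s between t = 07:00 and t = 08:00 (Δt = 1 h).
k = −Δt / ln(Q₂/Q₁) = −1 / ln(56.0/99.1) = 1.75 h.

k ≈ 1.75 h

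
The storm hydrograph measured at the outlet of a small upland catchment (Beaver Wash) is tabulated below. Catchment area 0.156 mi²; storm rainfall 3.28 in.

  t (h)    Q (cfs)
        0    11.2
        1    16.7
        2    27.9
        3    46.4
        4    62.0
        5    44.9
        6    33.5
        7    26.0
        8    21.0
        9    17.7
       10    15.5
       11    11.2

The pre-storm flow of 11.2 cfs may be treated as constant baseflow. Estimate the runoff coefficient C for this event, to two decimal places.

C ≈ 0.60

ΣQ_DR = 199.6 cfs; V = ΣQ_DR·Δt = 7.186 × 10^5 ft³.
Runoff depth d = V / A = 1.983 in.
C = d / P = 1.983 / 3.28 = 0.60.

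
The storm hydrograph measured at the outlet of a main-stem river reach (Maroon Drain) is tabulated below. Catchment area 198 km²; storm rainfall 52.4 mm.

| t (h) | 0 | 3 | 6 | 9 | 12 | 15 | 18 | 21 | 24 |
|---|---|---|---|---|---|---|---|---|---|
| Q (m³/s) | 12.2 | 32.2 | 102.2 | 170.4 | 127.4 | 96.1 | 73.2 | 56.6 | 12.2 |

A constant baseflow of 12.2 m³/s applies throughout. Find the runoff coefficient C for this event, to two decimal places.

ΣQ_DR = 572.7 m³/s; V = ΣQ_DR·Δt = 6.185 × 10^6 m³.
Runoff depth d = V / A = 31.24 mm.
C = d / P = 31.24 / 52.4 = 0.60.

C ≈ 0.60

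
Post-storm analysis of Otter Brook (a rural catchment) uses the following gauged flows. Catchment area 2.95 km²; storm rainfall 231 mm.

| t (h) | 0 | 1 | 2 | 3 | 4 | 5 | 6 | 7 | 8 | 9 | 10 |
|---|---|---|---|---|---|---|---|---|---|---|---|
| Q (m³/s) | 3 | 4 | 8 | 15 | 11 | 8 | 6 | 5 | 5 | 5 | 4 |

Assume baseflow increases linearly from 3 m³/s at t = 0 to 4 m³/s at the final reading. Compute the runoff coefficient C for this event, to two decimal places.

ΣQ_DR = 35.50 m³/s; V = ΣQ_DR·Δt = 1.278 × 10^5 m³.
Runoff depth d = V / A = 43.32 mm.
C = d / P = 43.32 / 231 = 0.19.

C ≈ 0.19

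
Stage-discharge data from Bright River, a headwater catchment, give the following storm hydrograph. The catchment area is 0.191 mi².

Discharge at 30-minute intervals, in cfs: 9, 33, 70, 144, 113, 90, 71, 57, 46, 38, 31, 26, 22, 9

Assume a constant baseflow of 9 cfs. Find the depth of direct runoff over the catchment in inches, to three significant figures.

Direct runoff: 0.0, 24.0, 61.0, 135.0, 104.0, 81.0, 62.0, 48.0, 37.0, 29.0, 22.0, 17.0, 13.0, 0.0 cfs; ΣQ_DR = 633.0 cfs.
V = ΣQ_DR · Δt = 633.0 × 1800 s = 1.139 × 10^6 ft³.
Over A = 0.191 mi², depth = V / A = 2.57 in.

d ≈ 2.57 in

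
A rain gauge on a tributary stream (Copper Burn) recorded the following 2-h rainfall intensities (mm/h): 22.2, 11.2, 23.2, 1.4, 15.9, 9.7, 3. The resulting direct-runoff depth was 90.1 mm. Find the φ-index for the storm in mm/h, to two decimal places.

φ ≈ 7.43 mm/h

Only the 5 blocks with intensity above φ contribute runoff: 22.2, 11.2, 23.2, 15.9, 9.7 mm/h.
Σ(I−φ)·Δt = d  ⇒  (22.2+11.2+23.2+15.9+9.7 − 5φ)·2 = 90.1
φ = (82.20 − 90.1/2) / 5 = 7.43 mm/h.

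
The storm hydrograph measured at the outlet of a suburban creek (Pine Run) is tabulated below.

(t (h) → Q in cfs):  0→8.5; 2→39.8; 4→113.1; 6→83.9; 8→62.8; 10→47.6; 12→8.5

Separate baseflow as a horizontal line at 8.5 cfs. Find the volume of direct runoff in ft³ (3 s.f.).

Direct-runoff ordinates (Q − Q_b): 0.0, 31.3, 104.6, 75.4, 54.3, 39.1, 0.0 cfs.
ΣQ_DR = 304.7 cfs.
With Δt = 2 h = 7200 s, V = ΣQ_DR · Δt = 304.7 × 7200 = 2.19 × 10^6 ft³.

V ≈ 2.19 × 10^6 ft³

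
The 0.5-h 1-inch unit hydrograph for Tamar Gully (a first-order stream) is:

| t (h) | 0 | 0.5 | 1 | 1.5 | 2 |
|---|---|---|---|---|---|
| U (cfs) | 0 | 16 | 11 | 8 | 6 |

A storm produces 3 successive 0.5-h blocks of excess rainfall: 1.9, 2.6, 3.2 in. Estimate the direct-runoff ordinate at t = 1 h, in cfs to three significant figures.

Q ≈ 62.5 cfs

By discrete convolution, Q_j = Σ (P_i / 1 in) · U_{j−i}.
At t = 1 h (j=2): Q = (1.9/1)·11 + (2.6/1)·16 + (3.2/1)·0 = 62.5 cfs.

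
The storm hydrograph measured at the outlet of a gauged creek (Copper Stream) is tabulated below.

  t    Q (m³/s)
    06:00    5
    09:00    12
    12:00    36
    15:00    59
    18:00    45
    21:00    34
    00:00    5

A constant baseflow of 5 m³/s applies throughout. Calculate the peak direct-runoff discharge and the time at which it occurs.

Subtracting baseflow gives direct-runoff ordinates: 0.0, 7.0, 31.0, 54.0, 40.0, 29.0, 0.0 m³/s.
The maximum is 54.0 m³/s, occurring at the reading for t = 15:00.

Q_p = 54.0 m³/s at t = 15:00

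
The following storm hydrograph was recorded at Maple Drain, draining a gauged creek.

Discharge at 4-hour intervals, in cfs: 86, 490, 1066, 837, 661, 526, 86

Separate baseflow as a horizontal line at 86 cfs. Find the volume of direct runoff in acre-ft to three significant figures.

Direct-runoff ordinates (Q − Q_b): 0.0, 404.0, 980.0, 751.0, 575.0, 440.0, 0.0 cfs.
ΣQ_DR = 3150 cfs.
With Δt = 4 h = 14400 s, V = ΣQ_DR · Δt = 3150 × 14400 = 4.54 × 10^7 ft³ = 1040 acre-ft.

V ≈ 1040 acre-ft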